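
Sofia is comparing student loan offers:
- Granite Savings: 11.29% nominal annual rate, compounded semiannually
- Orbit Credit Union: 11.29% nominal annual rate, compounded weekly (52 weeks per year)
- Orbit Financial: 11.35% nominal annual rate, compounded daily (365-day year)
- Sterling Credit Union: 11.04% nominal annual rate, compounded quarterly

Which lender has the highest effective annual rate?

Granite Savings: (1 + 0.1129/2)^2 − 1 = 11.609%
Orbit Credit Union: (1 + 0.1129/52)^52 − 1 = 11.938%
Orbit Financial: (1 + 0.1135/365)^365 − 1 = 12.017%
Sterling Credit Union: (1 + 0.1104/4)^4 − 1 = 11.506%
The highest effective annual rate is Orbit Financial at 12.017%.

Orbit Financial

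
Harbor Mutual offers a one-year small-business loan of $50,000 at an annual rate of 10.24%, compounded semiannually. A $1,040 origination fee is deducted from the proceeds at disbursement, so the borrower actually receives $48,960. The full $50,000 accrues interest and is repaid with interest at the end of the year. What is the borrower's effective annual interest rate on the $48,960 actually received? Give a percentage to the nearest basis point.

Amount owed after one year: 50,000 × (1 + 0.1024/2)^2 = 50,000 × 1.105021 = $55,251.07.
Effective rate on net proceeds: 55,251.07 / 48,960 − 1 = 0.128494 = 12.85%.

12.85%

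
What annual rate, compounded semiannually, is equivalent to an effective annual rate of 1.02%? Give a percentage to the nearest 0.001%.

1.017%

(1 + r/2)^2 − 1 = 0.0102, so 1 + r/2 = 1.0102^(1/2).
r/2 = 0.005087, so r = 0.010174 = 1.017%.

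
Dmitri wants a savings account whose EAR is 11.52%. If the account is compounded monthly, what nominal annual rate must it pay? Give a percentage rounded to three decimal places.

10.953%

(1 + r/12)^12 − 1 = 0.1152, so 1 + r/12 = 1.1152^(1/12).
r/12 = 0.009128, so r = 0.109531 = 10.953%.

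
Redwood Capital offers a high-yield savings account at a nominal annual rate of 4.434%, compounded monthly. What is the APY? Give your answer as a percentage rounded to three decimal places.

EAR = (1 + 0.04434/12)^12 − 1.
= (1 + 0.003695)^12 − 1 = 1.045252 − 1 = 4.525%.

4.525%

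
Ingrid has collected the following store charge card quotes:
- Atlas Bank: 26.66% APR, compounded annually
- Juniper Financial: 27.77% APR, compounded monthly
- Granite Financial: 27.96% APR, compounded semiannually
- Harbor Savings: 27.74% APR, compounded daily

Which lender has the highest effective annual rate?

Harbor Savings

Atlas Bank: compounded annually, EAR = 26.660%
Juniper Financial: (1 + 0.2777/12)^12 − 1 = 31.592%
Granite Financial: (1 + 0.2796/2)^2 − 1 = 29.914%
Harbor Savings: (1 + 0.2774/365)^365 − 1 = 31.956%
The highest effective annual rate is Harbor Savings at 31.956%.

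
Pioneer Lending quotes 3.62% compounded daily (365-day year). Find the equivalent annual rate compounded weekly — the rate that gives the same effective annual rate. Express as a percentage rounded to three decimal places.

3.621%

EAR = (1 + 0.0362/365)^365 − 1 = 0.036861.
Solve (1 + r/52)^52 = 1.036861: r/52 = 1.036861^(1/52) − 1 = 0.000696, so r = 0.036211 = 3.621%.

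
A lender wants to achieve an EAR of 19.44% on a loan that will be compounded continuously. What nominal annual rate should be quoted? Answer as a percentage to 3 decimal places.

17.764%

Continuous: nominal r satisfies e^r − 1 = 0.1944.
r = ln(1 + 0.1944) = ln(1.1944) = 0.177644 = 17.764%.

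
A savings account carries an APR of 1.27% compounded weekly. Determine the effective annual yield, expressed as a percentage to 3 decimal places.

1.278%

EAR = (1 + 0.0127/52)^52 − 1.
= (1 + 0.000244)^52 − 1 = 1.012779 − 1 = 1.278%.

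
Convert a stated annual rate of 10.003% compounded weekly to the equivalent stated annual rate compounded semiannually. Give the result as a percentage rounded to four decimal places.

10.2473%

EAR = (1 + 0.10003/52)^52 − 1 = 0.105098.
Solve (1 + r/2)^2 = 1.105098: r/2 = 1.105098^(1/2) − 1 = 0.051236, so r = 0.102473 = 10.2473%.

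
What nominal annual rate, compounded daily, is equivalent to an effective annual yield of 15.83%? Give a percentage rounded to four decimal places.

(1 + r/365)^365 − 1 = 0.1583, so 1 + r/365 = 1.1583^(1/365).
r/365 = 0.000403, so r = 0.146983 = 14.6983%.

14.6983%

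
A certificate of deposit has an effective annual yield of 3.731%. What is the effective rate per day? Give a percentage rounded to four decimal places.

0.0100%

The per-day rate i satisfies (1 + i)^365 = 1 + 0.03731.
i = 1.03731^(1/365) − 1 = 0.0001004 = 0.0100%.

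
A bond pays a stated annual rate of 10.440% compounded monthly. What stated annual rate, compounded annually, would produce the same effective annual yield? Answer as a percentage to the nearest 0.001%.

EAR = (1 + 0.10440/12)^12 − 1 = 0.109543.
Compounded annually, the equivalent nominal rate is the EAR itself: 10.954%.

10.954%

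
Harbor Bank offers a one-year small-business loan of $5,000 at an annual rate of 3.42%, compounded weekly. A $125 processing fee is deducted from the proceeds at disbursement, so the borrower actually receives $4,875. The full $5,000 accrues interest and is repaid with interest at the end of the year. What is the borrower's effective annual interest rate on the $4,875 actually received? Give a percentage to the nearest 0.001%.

Amount owed after one year: 5,000 × (1 + 0.0342/52)^52 = 5,000 × 1.034780 = $5,173.90.
Effective rate on net proceeds: 5,173.90 / 4,875 − 1 = 0.061313 = 6.131%.

6.131%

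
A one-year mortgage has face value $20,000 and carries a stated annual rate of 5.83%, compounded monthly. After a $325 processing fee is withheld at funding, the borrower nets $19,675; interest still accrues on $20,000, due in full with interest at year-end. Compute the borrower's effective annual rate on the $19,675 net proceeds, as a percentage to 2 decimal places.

Amount owed after one year: 20,000 × (1 + 0.0583/12)^12 = 20,000 × 1.059883 = $21,197.67.
Effective rate on net proceeds: 21,197.67 / 19,675 − 1 = 0.077391 = 7.74%.

7.74%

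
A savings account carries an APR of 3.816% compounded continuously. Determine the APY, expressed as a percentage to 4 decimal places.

With continuous compounding, EAR = e^0.03816 − 1.
e^0.03816 = 1.038897, so EAR = 0.038897 = 3.8897%.

3.8897%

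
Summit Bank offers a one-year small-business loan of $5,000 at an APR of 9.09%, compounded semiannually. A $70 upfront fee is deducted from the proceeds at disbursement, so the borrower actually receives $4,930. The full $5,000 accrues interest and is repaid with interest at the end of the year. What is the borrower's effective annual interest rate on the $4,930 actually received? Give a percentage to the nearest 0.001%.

Amount owed after one year: 5,000 × (1 + 0.0909/2)^2 = 5,000 × 1.092966 = $5,464.83.
Effective rate on net proceeds: 5,464.83 / 4,930 − 1 = 0.108484 = 10.848%.

10.848%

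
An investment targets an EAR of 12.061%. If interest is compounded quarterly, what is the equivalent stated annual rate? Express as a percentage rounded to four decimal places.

(1 + r/4)^4 − 1 = 0.12061, so 1 + r/4 = 1.12061^(1/4).
r/4 = 0.028877, so r = 0.115510 = 11.5510%.

11.5510%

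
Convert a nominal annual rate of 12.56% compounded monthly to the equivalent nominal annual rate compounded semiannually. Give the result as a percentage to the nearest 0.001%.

EAR = (1 + 0.1256/12)^12 − 1 = 0.133089.
Solve (1 + r/2)^2 = 1.133089: r/2 = 1.133089^(1/2) − 1 = 0.064466, so r = 0.128933 = 12.893%.

12.893%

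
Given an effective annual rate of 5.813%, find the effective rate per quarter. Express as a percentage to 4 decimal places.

1.4226%

The per-quarter rate i satisfies (1 + i)^4 = 1 + 0.05813.
i = 1.05813^(1/4) − 1 = 0.0142260 = 1.4226%.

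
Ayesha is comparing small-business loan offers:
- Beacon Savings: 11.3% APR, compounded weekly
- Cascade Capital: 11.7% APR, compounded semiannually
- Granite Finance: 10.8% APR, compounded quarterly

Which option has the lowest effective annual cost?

Granite Finance

Beacon Savings: (1 + 0.113/52)^52 − 1 = 11.949%
Cascade Capital: (1 + 0.117/2)^2 − 1 = 12.042%
Granite Finance: (1 + 0.108/4)^4 − 1 = 11.245%
The lowest effective annual rate is Granite Finance at 11.245%.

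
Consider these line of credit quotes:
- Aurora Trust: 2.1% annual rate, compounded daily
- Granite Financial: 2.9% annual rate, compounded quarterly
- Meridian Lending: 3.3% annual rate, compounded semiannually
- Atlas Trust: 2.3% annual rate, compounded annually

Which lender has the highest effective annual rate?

Aurora Trust: (1 + 0.021/365)^365 − 1 = 2.122%
Granite Financial: (1 + 0.029/4)^4 − 1 = 2.932%
Meridian Lending: (1 + 0.033/2)^2 − 1 = 3.327%
Atlas Trust: compounded annually, EAR = 2.300%
The highest effective annual rate is Meridian Lending at 3.327%.

Meridian Lending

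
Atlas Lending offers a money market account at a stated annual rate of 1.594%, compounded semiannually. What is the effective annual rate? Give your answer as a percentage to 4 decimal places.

1.6004%

EAR = (1 + 0.01594/2)^2 − 1.
= 1.016004 − 1 = 1.6004%.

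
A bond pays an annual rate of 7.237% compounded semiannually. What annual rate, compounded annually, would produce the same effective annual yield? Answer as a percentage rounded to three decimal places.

EAR = (1 + 0.07237/2)^2 − 1 = 0.073679.
Compounded annually, the equivalent nominal rate is the EAR itself: 7.368%.

7.368%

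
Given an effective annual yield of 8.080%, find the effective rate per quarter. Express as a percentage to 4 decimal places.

The per-quarter rate i satisfies (1 + i)^4 = 1 + 0.08080.
i = 1.08080^(1/4) − 1 = 0.0196153 = 1.9615%.

1.9615%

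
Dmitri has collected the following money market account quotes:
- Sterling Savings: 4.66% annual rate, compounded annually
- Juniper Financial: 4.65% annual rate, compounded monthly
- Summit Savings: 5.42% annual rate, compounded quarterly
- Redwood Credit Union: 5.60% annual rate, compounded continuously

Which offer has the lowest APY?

Sterling Savings

Sterling Savings: compounded annually, EAR = 4.660%
Juniper Financial: (1 + 0.0465/12)^12 − 1 = 4.750%
Summit Savings: (1 + 0.0542/4)^4 − 1 = 5.531%
Redwood Credit Union: e^0.0560 − 1 = 5.760%
The lowest effective annual rate is Sterling Savings at 4.660%.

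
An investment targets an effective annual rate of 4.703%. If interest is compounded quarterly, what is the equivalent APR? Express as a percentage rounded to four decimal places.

(1 + r/4)^4 − 1 = 0.04703, so 1 + r/4 = 1.04703^(1/4).
r/4 = 0.011556, so r = 0.046223 = 4.6223%.

4.6223%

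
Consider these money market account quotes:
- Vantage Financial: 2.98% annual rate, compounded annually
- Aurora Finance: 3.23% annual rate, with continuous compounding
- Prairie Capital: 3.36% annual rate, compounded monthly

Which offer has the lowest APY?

Vantage Financial: compounded annually, EAR = 2.980%
Aurora Finance: e^0.0323 − 1 = 3.283%
Prairie Capital: (1 + 0.0336/12)^12 − 1 = 3.412%
The lowest effective annual rate is Vantage Financial at 2.980%.

Vantage Financial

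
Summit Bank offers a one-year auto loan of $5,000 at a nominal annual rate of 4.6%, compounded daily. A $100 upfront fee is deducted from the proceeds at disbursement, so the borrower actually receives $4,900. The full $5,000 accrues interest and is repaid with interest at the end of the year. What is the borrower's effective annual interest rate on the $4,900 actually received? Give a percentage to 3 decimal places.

Amount owed after one year: 5,000 × (1 + 0.046/365)^365 = 5,000 × 1.047071 = $5,235.36.
Effective rate on net proceeds: 5,235.36 / 4,900 − 1 = 0.068440 = 6.844%.

6.844%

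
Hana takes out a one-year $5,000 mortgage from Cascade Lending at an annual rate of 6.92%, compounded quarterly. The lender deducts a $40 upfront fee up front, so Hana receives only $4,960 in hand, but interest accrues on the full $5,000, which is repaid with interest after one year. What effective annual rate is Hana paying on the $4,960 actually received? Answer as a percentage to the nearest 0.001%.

7.965%

Amount owed after one year: 5,000 × (1 + 0.0692/4)^4 = 5,000 × 1.071017 = $5,355.08.
Effective rate on net proceeds: 5,355.08 / 4,960 − 1 = 0.079654 = 7.965%.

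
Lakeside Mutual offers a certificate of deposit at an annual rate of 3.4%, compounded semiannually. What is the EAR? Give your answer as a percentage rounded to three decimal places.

3.429%

EAR = (1 + 0.034/2)^2 − 1.
= 1.034289 − 1 = 3.429%.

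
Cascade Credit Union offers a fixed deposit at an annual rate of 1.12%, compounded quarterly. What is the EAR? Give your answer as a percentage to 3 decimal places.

EAR = (1 + 0.0112/4)^4 − 1.
= (1 + 0.002800)^4 − 1 = 1.011247 − 1 = 1.125%.

1.125%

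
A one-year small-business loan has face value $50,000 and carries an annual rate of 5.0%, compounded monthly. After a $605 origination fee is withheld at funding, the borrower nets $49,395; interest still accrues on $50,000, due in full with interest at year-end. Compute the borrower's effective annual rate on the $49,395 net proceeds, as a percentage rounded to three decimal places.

Amount owed after one year: 50,000 × (1 + 0.050/12)^12 = 50,000 × 1.051162 = $52,558.09.
Effective rate on net proceeds: 52,558.09 / 49,395 − 1 = 0.064037 = 6.404%.

6.404%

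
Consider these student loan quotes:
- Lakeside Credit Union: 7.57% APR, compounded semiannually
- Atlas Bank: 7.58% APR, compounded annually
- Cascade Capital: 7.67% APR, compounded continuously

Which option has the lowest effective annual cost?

Lakeside Credit Union: (1 + 0.0757/2)^2 − 1 = 7.713%
Atlas Bank: compounded annually, EAR = 7.580%
Cascade Capital: e^0.0767 − 1 = 7.972%
The lowest effective annual rate is Atlas Bank at 7.580%.

Atlas Bank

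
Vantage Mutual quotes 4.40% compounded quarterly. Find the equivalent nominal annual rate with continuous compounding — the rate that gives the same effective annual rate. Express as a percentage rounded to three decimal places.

EAR = (1 + 0.0440/4)^4 − 1 = 0.044731.
Equivalent continuous rate: r = ln(1 + 0.044731) = 0.043760 = 4.376%.

4.376%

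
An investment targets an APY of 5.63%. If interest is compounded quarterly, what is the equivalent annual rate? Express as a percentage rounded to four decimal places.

(1 + r/4)^4 − 1 = 0.0563, so 1 + r/4 = 1.0563^(1/4).
r/4 = 0.013787, so r = 0.055149 = 5.5149%.

5.5149%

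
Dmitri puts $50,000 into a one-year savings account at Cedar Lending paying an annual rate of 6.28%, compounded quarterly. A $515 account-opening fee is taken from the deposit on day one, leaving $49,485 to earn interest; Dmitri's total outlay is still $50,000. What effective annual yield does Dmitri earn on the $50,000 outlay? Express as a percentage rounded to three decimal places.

5.333%

Value after one year: 49,485 × (1 + 0.0628/4)^4 = 49,485 × 1.064294 = $52,666.61.
Effective yield on the $50,000 outlay: 52,666.61 / 50,000 − 1 = 0.053332 = 5.333%.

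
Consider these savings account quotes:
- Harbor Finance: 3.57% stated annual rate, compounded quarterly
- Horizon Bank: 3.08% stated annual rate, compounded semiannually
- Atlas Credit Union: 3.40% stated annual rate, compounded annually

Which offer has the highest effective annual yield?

Harbor Finance

Harbor Finance: (1 + 0.0357/4)^4 − 1 = 3.618%
Horizon Bank: (1 + 0.0308/2)^2 − 1 = 3.104%
Atlas Credit Union: compounded annually, EAR = 3.400%
The highest effective annual rate is Harbor Finance at 3.618%.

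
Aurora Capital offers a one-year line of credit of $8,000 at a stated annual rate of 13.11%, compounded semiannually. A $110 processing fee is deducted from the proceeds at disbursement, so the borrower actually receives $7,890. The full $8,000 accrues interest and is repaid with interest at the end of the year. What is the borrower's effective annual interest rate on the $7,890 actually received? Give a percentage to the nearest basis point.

Amount owed after one year: 8,000 × (1 + 0.1311/2)^2 = 8,000 × 1.135397 = $9,083.17.
Effective rate on net proceeds: 9,083.17 / 7,890 − 1 = 0.151226 = 15.12%.

15.12%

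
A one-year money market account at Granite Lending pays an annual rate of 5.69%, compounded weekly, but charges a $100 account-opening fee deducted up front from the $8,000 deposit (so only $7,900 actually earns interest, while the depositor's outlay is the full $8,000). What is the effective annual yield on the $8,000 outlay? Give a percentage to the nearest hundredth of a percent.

Value after one year: 7,900 × (1 + 0.0569/52)^52 = 7,900 × 1.058517 = $8,362.28.
Effective yield on the $8,000 outlay: 8,362.28 / 8,000 − 1 = 0.045286 = 4.53%.

4.53%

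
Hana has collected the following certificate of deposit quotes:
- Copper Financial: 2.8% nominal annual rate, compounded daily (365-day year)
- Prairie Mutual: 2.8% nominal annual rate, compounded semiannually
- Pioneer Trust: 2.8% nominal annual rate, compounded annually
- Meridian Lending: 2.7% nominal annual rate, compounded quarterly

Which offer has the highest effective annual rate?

Copper Financial: (1 + 0.028/365)^365 − 1 = 2.839%
Prairie Mutual: (1 + 0.028/2)^2 − 1 = 2.820%
Pioneer Trust: compounded annually, EAR = 2.800%
Meridian Lending: (1 + 0.027/4)^4 − 1 = 2.727%
The highest effective annual rate is Copper Financial at 2.839%.

Copper Financial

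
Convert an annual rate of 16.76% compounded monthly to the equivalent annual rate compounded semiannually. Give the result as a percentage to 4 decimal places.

EAR = (1 + 0.1676/12)^12 − 1 = 0.181093.
Solve (1 + r/2)^2 = 1.181093: r/2 = 1.181093^(1/2) − 1 = 0.086781, so r = 0.173562 = 17.3562%.

17.3562%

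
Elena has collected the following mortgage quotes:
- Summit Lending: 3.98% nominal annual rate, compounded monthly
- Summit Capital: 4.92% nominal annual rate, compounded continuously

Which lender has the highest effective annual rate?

Summit Capital

Summit Lending: (1 + 0.0398/12)^12 − 1 = 4.053%
Summit Capital: e^0.0492 − 1 = 5.043%
The highest effective annual rate is Summit Capital at 5.043%.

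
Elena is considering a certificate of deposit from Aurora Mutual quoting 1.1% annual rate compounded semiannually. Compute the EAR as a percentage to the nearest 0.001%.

1.103%

EAR = (1 + 0.011/2)^2 − 1.
= 1.011030 − 1 = 1.103%.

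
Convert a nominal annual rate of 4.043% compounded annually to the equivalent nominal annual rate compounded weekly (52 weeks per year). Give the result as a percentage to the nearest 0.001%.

3.965%

Compounded annually, EAR = nominal = 0.040430.
Solve (1 + r/52)^52 = 1.040430: r/52 = 1.040430^(1/52) − 1 = 0.000762, so r = 0.039649 = 3.965%.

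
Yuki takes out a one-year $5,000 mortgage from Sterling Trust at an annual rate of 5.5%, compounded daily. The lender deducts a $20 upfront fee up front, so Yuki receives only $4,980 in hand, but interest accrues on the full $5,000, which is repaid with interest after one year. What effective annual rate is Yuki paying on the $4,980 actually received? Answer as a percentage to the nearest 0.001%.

Amount owed after one year: 5,000 × (1 + 0.055/365)^365 = 5,000 × 1.056536 = $5,282.68.
Effective rate on net proceeds: 5,282.68 / 4,980 − 1 = 0.060779 = 6.078%.

6.078%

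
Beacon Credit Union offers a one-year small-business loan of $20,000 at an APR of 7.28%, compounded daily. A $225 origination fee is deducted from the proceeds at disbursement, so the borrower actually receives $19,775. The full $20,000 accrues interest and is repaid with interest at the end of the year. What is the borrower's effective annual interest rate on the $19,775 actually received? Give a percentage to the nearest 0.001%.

8.774%

Amount owed after one year: 20,000 × (1 + 0.0728/365)^365 = 20,000 × 1.075508 = $21,510.15.
Effective rate on net proceeds: 21,510.15 / 19,775 − 1 = 0.087745 = 8.774%.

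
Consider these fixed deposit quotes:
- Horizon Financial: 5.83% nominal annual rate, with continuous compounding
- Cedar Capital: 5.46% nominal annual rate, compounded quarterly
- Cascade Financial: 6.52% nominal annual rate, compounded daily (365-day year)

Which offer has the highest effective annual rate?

Horizon Financial: e^0.0583 − 1 = 6.003%
Cedar Capital: (1 + 0.0546/4)^4 − 1 = 5.573%
Cascade Financial: (1 + 0.0652/365)^365 − 1 = 6.737%
The highest effective annual rate is Cascade Financial at 6.737%.

Cascade Financial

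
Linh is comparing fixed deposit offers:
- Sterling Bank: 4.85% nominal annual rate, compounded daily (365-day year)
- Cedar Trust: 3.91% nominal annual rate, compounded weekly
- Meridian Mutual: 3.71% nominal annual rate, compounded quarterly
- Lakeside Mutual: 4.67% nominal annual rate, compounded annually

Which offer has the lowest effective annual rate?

Meridian Mutual

Sterling Bank: (1 + 0.0485/365)^365 − 1 = 4.969%
Cedar Trust: (1 + 0.0391/52)^52 − 1 = 3.986%
Meridian Mutual: (1 + 0.0371/4)^4 − 1 = 3.762%
Lakeside Mutual: compounded annually, EAR = 4.670%
The lowest effective annual rate is Meridian Mutual at 3.762%.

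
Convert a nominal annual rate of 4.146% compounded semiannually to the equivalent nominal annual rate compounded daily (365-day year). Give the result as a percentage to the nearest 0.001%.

4.104%

EAR = (1 + 0.04146/2)^2 − 1 = 0.041890.
Solve (1 + r/365)^365 = 1.041890: r/365 = 1.041890^(1/365) − 1 = 0.000112, so r = 0.041038 = 4.104%.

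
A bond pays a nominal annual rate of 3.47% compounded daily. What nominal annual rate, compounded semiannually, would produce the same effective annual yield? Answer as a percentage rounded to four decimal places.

EAR = (1 + 0.0347/365)^365 − 1 = 0.035307.
Solve (1 + r/2)^2 = 1.035307: r/2 = 1.035307^(1/2) − 1 = 0.017501, so r = 0.035001 = 3.5001%.

3.5001%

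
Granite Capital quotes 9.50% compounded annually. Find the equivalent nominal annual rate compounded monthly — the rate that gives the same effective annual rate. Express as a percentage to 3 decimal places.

Compounded annually, EAR = nominal = 0.095000.
Solve (1 + r/12)^12 = 1.095000: r/12 = 1.095000^(1/12) − 1 = 0.007592, so r = 0.091098 = 9.110%.

9.110%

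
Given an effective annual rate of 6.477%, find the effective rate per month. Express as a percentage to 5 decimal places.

The per-month rate i satisfies (1 + i)^12 = 1 + 0.06477.
i = 1.06477^(1/12) − 1 = 0.0052436 = 0.52436%.

0.52436%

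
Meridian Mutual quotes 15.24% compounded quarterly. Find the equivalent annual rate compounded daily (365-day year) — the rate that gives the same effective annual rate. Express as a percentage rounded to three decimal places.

EAR = (1 + 0.1524/4)^4 − 1 = 0.161333.
Solve (1 + r/365)^365 = 1.161333: r/365 = 1.161333^(1/365) − 1 = 0.000410, so r = 0.149599 = 14.960%.

14.960%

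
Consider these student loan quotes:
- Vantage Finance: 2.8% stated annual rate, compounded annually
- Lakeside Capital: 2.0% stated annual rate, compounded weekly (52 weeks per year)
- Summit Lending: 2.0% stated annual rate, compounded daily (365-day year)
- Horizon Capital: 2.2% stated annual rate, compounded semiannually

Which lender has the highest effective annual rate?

Vantage Finance: compounded annually, EAR = 2.800%
Lakeside Capital: (1 + 0.020/52)^52 − 1 = 2.020%
Summit Lending: (1 + 0.020/365)^365 − 1 = 2.020%
Horizon Capital: (1 + 0.022/2)^2 − 1 = 2.212%
The highest effective annual rate is Vantage Finance at 2.800%.

Vantage Finance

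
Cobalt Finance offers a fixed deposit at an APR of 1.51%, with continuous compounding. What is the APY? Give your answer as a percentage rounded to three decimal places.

1.521%

With continuous compounding, EAR = e^0.0151 − 1.
e^0.0151 = 1.015215, so EAR = 0.015215 = 1.521%.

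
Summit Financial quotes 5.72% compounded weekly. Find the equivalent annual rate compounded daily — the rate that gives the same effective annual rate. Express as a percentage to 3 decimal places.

5.717%

EAR = (1 + 0.0572/52)^52 − 1 = 0.058834.
Solve (1 + r/365)^365 = 1.058834: r/365 = 1.058834^(1/365) − 1 = 0.000157, so r = 0.057173 = 5.717%.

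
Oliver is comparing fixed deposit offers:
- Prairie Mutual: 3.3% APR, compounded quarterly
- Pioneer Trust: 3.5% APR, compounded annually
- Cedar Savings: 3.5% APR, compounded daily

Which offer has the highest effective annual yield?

Cedar Savings

Prairie Mutual: (1 + 0.033/4)^4 − 1 = 3.341%
Pioneer Trust: compounded annually, EAR = 3.500%
Cedar Savings: (1 + 0.035/365)^365 − 1 = 3.562%
The highest effective annual rate is Cedar Savings at 3.562%.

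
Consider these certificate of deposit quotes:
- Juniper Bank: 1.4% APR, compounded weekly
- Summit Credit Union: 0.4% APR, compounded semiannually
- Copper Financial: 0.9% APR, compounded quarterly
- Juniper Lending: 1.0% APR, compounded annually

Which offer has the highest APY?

Juniper Bank

Juniper Bank: (1 + 0.014/52)^52 − 1 = 1.410%
Summit Credit Union: (1 + 0.004/2)^2 − 1 = 0.400%
Copper Financial: (1 + 0.009/4)^4 − 1 = 0.903%
Juniper Lending: compounded annually, EAR = 1.000%
The highest effective annual rate is Juniper Bank at 1.410%.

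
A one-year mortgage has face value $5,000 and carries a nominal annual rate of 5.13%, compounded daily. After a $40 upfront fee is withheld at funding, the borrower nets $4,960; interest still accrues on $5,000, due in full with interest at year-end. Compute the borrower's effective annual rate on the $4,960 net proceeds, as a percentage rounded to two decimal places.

Amount owed after one year: 5,000 × (1 + 0.0513/365)^365 = 5,000 × 1.052635 = $5,263.17.
Effective rate on net proceeds: 5,263.17 / 4,960 − 1 = 0.061124 = 6.11%.

6.11%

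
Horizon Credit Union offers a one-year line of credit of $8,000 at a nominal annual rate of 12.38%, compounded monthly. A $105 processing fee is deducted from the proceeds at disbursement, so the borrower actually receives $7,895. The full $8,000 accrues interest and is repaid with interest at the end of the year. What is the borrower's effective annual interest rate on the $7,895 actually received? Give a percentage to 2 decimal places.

14.61%

Amount owed after one year: 8,000 × (1 + 0.1238/12)^12 = 8,000 × 1.131072 = $9,048.58.
Effective rate on net proceeds: 9,048.58 / 7,895 − 1 = 0.146115 = 14.61%.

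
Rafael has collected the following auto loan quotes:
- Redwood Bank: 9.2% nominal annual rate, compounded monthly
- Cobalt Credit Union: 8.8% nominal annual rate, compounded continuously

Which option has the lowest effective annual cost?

Cobalt Credit Union

Redwood Bank: (1 + 0.092/12)^12 − 1 = 9.598%
Cobalt Credit Union: e^0.088 − 1 = 9.199%
The lowest effective annual rate is Cobalt Credit Union at 9.199%.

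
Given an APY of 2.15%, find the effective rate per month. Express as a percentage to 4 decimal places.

The per-month rate i satisfies (1 + i)^12 = 1 + 0.0215.
i = 1.0215^(1/12) − 1 = 0.0017743 = 0.1774%.

0.1774%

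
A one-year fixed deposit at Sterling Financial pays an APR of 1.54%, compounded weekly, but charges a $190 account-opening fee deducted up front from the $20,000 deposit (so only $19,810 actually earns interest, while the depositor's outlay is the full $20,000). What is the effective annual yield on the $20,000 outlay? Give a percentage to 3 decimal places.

0.587%

Value after one year: 19,810 × (1 + 0.0154/52)^52 = 19,810 × 1.015517 = $20,117.39.
Effective yield on the $20,000 outlay: 20,117.39 / 20,000 − 1 = 0.005869 = 0.587%.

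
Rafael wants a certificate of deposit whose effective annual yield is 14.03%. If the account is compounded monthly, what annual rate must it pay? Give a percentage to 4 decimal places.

13.2012%

(1 + r/12)^12 − 1 = 0.1403, so 1 + r/12 = 1.1403^(1/12).
r/12 = 0.011001, so r = 0.132012 = 13.2012%.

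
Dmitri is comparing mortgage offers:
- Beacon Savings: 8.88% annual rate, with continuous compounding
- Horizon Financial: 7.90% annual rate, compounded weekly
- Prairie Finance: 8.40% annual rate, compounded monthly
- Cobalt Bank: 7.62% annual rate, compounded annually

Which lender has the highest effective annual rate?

Beacon Savings

Beacon Savings: e^0.0888 − 1 = 9.286%
Horizon Financial: (1 + 0.0790/52)^52 − 1 = 8.214%
Prairie Finance: (1 + 0.0840/12)^12 − 1 = 8.731%
Cobalt Bank: compounded annually, EAR = 7.620%
The highest effective annual rate is Beacon Savings at 9.286%.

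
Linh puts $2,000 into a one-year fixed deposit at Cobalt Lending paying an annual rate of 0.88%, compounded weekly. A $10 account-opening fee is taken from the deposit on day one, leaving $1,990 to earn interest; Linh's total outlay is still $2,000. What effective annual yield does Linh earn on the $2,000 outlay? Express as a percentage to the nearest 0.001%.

0.379%

Value after one year: 1,990 × (1 + 0.0088/52)^52 = 1,990 × 1.008838 = $2,007.59.
Effective yield on the $2,000 outlay: 2,007.59 / 2,000 − 1 = 0.003794 = 0.379%.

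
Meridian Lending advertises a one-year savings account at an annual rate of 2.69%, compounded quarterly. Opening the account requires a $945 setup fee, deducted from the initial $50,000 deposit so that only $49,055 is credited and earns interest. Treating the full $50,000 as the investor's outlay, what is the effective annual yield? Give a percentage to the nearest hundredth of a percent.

Value after one year: 49,055 × (1 + 0.0269/4)^4 = 49,055 × 1.027173 = $50,387.95.
Effective yield on the $50,000 outlay: 50,387.95 / 50,000 − 1 = 0.007759 = 0.78%.

0.78%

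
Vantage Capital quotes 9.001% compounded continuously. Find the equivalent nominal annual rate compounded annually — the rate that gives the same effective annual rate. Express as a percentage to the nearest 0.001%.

EAR under continuous compounding: e^0.09001 − 1 = 0.094185.
Compounded annually, the equivalent nominal rate is the EAR itself: 9.419%.

9.419%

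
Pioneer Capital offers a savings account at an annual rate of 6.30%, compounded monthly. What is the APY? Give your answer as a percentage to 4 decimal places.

6.4851%

EAR = (1 + 0.0630/12)^12 − 1.
= 1.064851 − 1 = 6.4851%.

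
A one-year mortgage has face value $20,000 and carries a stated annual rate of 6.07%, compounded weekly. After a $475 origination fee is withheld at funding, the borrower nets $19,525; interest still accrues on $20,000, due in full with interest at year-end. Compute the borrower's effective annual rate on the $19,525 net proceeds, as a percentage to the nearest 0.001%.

Amount owed after one year: 20,000 × (1 + 0.0607/52)^52 = 20,000 × 1.062542 = $21,250.85.
Effective rate on net proceeds: 21,250.85 / 19,525 − 1 = 0.088392 = 8.839%.

8.839%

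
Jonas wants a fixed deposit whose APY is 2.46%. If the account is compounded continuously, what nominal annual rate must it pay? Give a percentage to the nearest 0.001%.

2.430%

Continuous: nominal r satisfies e^r − 1 = 0.0246.
r = ln(1 + 0.0246) = ln(1.0246) = 0.024302 = 2.430%.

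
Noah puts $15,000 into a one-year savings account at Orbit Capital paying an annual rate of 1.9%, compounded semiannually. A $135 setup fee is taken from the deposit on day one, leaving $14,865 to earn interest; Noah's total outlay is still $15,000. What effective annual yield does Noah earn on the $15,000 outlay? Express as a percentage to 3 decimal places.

Value after one year: 14,865 × (1 + 0.019/2)^2 = 14,865 × 1.019090 = $15,148.78.
Effective yield on the $15,000 outlay: 15,148.78 / 15,000 − 1 = 0.009918 = 0.992%.

0.992%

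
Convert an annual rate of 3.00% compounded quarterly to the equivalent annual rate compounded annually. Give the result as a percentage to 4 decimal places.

3.0339%

EAR = (1 + 0.0300/4)^4 − 1 = 0.030339.
Compounded annually, the equivalent nominal rate is the EAR itself: 3.0339%.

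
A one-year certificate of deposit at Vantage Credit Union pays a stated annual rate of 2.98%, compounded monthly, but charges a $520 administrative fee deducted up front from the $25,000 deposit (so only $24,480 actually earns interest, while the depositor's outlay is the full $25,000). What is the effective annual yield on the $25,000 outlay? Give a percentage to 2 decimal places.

Value after one year: 24,480 × (1 + 0.0298/12)^12 = 24,480 × 1.030210 = $25,219.55.
Effective yield on the $25,000 outlay: 25,219.55 / 25,000 − 1 = 0.008782 = 0.88%.

0.88%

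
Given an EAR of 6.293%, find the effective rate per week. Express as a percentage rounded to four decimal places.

0.1174%

The per-week rate i satisfies (1 + i)^52 = 1 + 0.06293.
i = 1.06293^(1/52) − 1 = 0.0011743 = 0.1174%.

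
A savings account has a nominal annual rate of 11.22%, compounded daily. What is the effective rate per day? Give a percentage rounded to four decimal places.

With a nominal annual rate compounded daily, the periodic rate is the nominal rate divided by 365.
i = 0.1122 / 365 = 0.0003074 = 0.0307%.

0.0307%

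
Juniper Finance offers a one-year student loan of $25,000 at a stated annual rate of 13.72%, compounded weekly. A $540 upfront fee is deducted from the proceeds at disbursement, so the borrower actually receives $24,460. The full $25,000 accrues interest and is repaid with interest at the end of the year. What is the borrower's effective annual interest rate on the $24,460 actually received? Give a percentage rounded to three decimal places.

17.217%

Amount owed after one year: 25,000 × (1 + 0.1372/52)^52 = 25,000 × 1.146850 = $28,671.26.
Effective rate on net proceeds: 28,671.26 / 24,460 − 1 = 0.172169 = 17.217%.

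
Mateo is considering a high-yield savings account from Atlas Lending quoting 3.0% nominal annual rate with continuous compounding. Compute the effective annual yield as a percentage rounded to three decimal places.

With continuous compounding, EAR = e^0.030 − 1.
e^0.030 = 1.030455, so EAR = 0.030455 = 3.045%.

3.045%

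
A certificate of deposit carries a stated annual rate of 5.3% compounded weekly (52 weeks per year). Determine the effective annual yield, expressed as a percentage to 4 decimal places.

5.4401%

EAR = (1 + 0.053/52)^52 − 1.
= (1 + 0.001019)^52 − 1 = 1.054401 − 1 = 5.4401%.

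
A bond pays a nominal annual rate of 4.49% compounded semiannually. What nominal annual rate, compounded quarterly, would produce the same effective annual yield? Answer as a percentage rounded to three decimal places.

4.465%

EAR = (1 + 0.0449/2)^2 − 1 = 0.045404.
Solve (1 + r/4)^4 = 1.045404: r/4 = 1.045404^(1/4) − 1 = 0.011163, so r = 0.044651 = 4.465%.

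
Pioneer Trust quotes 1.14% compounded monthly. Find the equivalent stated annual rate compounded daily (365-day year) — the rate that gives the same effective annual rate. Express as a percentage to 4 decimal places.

1.1395%

EAR = (1 + 0.0114/12)^12 − 1 = 0.011460.
Solve (1 + r/365)^365 = 1.011460: r/365 = 1.011460^(1/365) − 1 = 0.000031, so r = 0.011395 = 1.1395%.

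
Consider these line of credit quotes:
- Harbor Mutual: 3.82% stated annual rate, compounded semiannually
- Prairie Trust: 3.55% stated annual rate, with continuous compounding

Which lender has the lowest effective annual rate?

Harbor Mutual: (1 + 0.0382/2)^2 − 1 = 3.856%
Prairie Trust: e^0.0355 − 1 = 3.614%
The lowest effective annual rate is Prairie Trust at 3.614%.

Prairie Trust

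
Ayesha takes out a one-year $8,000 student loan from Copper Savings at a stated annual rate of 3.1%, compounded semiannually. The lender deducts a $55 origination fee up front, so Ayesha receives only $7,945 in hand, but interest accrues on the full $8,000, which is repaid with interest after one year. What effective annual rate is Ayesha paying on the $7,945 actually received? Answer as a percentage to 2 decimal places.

3.84%

Amount owed after one year: 8,000 × (1 + 0.031/2)^2 = 8,000 × 1.031240 = $8,249.92.
Effective rate on net proceeds: 8,249.92 / 7,945 − 1 = 0.038379 = 3.84%.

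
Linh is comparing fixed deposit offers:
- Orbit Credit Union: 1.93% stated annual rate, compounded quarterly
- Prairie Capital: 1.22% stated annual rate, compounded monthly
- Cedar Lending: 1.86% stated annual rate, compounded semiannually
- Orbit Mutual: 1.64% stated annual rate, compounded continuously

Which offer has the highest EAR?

Orbit Credit Union

Orbit Credit Union: (1 + 0.0193/4)^4 − 1 = 1.944%
Prairie Capital: (1 + 0.0122/12)^12 − 1 = 1.227%
Cedar Lending: (1 + 0.0186/2)^2 − 1 = 1.869%
Orbit Mutual: e^0.0164 − 1 = 1.654%
The highest effective annual rate is Orbit Credit Union at 1.944%.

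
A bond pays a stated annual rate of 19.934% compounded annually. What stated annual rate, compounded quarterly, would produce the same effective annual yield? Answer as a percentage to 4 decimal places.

Compounded annually, EAR = nominal = 0.199340.
Solve (1 + r/4)^4 = 1.199340: r/4 = 1.199340^(1/4) − 1 = 0.046491, so r = 0.185965 = 18.5965%.

18.5965%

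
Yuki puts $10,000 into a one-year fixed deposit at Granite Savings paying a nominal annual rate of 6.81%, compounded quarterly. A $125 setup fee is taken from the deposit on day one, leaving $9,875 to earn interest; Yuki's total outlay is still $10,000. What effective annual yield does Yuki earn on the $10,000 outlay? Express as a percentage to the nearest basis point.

Value after one year: 9,875 × (1 + 0.0681/4)^4 = 9,875 × 1.069859 = $10,564.86.
Effective yield on the $10,000 outlay: 10,564.86 / 10,000 − 1 = 0.056486 = 5.65%.

5.65%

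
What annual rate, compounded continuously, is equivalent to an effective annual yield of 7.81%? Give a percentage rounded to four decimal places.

Continuous: nominal r satisfies e^r − 1 = 0.0781.
r = ln(1 + 0.0781) = ln(1.0781) = 0.075200 = 7.5200%.

7.5200%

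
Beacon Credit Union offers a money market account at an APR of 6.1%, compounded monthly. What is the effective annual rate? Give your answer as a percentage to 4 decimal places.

EAR = (1 + 0.061/12)^12 − 1.
= 1.062735 − 1 = 6.2735%.

6.2735%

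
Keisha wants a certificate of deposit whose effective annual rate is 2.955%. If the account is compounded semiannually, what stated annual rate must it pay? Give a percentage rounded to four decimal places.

(1 + r/2)^2 − 1 = 0.02955, so 1 + r/2 = 1.02955^(1/2).
r/2 = 0.014667, so r = 0.029335 = 2.9335%.

2.9335%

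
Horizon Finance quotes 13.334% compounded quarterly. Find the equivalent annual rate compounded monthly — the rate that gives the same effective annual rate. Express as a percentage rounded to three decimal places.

EAR = (1 + 0.13334/4)^4 − 1 = 0.140157.
Solve (1 + r/12)^12 = 1.140157: r/12 = 1.140157^(1/12) − 1 = 0.010990, so r = 0.131885 = 13.189%.

13.189%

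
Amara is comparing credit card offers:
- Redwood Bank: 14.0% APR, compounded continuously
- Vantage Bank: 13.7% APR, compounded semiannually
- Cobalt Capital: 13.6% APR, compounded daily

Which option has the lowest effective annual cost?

Redwood Bank: e^0.140 − 1 = 15.027%
Vantage Bank: (1 + 0.137/2)^2 − 1 = 14.169%
Cobalt Capital: (1 + 0.136/365)^365 − 1 = 14.565%
The lowest effective annual rate is Vantage Bank at 14.169%.

Vantage Bank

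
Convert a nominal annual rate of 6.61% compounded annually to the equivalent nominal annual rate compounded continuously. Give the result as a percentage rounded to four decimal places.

6.4007%

Compounded annually, EAR = nominal = 0.066100.
Equivalent continuous rate: r = ln(1 + 0.066100) = 0.064007 = 6.4007%.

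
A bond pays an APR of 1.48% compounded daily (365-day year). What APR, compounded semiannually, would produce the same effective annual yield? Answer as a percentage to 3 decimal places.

1.485%

EAR = (1 + 0.0148/365)^365 − 1 = 0.014910.
Solve (1 + r/2)^2 = 1.014910: r/2 = 1.014910^(1/2) − 1 = 0.007427, so r = 0.014855 = 1.485%.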